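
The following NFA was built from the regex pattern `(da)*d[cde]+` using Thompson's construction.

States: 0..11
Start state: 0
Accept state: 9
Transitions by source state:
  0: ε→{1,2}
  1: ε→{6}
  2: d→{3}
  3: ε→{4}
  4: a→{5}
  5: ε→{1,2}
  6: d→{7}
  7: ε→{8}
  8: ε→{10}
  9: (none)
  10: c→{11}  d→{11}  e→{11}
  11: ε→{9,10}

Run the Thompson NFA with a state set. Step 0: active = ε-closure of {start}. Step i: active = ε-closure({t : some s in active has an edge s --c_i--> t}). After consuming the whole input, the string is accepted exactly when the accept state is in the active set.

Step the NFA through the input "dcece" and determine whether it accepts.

S₀ = ε-closure({0}) = {0,1,2,6}
'd' @ 1: {3,4,7,8,10}
'c' @ 2: {9,10,11}  (accept∈set)
'e' @ 3: {9,10,11}  (accept∈set)
'c' @ 4: {9,10,11}  (accept∈set)
'e' @ 5: {9,10,11}  (accept∈set)
final: {9,10,11}; accept 9 in set

Answer: ACCEPT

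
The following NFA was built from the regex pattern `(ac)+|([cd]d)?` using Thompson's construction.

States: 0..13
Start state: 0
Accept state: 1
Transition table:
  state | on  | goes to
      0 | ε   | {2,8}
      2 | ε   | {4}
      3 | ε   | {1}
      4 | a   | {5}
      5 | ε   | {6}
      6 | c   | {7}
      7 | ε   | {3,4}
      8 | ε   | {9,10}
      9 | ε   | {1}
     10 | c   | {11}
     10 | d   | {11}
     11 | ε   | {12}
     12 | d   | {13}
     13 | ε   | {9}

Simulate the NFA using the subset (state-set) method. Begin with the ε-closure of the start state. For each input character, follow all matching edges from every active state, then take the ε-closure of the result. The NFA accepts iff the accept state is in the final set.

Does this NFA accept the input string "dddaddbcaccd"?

Answer: REJECT

Trace:
S₀ = ε-closure({0}) = {0,1,2,4,8,9,10}
'd' @ 1: {11,12}
'd' @ 2: {1,9,13}  (accept∈set)
'd' @ 3: {}  — no active states
rest 'addbcaccd' ignored (set empty)
after full input: {}  (accept=1 not in)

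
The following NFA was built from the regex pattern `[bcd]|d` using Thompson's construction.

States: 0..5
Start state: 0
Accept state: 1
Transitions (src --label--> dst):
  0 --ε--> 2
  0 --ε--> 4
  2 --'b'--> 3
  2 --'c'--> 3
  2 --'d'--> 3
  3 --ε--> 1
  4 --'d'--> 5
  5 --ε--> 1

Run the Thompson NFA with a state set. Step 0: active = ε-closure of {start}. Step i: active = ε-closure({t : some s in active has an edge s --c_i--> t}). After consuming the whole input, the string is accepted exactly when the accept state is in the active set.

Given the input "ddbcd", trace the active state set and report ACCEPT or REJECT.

Answer: REJECT

Derivation:
initial (ε-close {0}): {0,2,4}
'd' @ 1: {1,3,5}  ✓accept
'd' @ 2: {}  — dead — no transitions
rest 'bcd' ignored (set empty)
after full input: {}  (accept=1 not in)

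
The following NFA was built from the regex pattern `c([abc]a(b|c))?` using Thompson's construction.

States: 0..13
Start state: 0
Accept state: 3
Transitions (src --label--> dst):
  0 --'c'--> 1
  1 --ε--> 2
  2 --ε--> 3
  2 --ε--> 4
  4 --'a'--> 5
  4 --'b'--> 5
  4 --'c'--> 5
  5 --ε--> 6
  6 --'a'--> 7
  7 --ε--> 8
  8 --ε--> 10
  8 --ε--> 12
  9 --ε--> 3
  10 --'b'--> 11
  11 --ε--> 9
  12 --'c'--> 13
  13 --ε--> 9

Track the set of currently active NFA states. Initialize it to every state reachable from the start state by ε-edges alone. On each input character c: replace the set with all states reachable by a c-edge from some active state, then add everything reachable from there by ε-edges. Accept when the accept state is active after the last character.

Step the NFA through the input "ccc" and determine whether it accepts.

Answer: REJECT

Derivation:
start: ε-closure({0}) = {0}
'c' @ 1: {1,2,3,4}  [accepting]
'c' @ 2: {5,6}
'c' @ 3: {}  — dead — no transitions
final: {}; accept 3 not in set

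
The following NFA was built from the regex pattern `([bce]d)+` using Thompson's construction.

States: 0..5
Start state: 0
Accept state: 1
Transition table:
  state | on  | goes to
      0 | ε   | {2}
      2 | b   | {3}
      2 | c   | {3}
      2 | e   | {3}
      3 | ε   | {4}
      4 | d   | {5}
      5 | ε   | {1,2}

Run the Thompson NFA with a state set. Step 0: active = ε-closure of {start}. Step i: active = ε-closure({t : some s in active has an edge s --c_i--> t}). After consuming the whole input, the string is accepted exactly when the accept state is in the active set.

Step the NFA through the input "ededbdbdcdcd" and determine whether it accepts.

Answer: ACCEPT

Trace:
S₀ = ε-closure({0}) = {0,2}
'e' @ 1: {3,4}
'd' @ 2: {1,2,5}  (accept∈set)
'e' @ 3: {3,4}
'd' @ 4: {1,2,5}  (accept∈set)
'b' @ 5: {3,4}
'd' @ 6: {1,2,5}  (accept∈set)
'b' @ 7: {3,4}
'd' @ 8: {1,2,5}  (accept∈set)
'c' @ 9: {3,4}
'd' @ 10: {1,2,5}  (accept∈set)
'c' @ 11: {3,4}
'd' @ 12: {1,2,5}  (accept∈set)
after full input: {1,2,5}  (accept=1 in)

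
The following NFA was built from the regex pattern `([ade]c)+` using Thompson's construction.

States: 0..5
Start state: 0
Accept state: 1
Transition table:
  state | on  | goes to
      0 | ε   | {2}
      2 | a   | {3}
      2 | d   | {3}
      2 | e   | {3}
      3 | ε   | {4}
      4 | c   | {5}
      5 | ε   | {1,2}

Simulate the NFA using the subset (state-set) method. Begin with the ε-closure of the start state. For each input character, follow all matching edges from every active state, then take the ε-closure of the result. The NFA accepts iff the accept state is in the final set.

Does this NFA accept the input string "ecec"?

Answer: ACCEPT

Trace:
initial (ε-close {0}): {0,2}
'e' @ 1: {3,4}
'c' @ 2: {1,2,5}  (accept∈set)
'e' @ 3: {3,4}
'c' @ 4: {1,2,5}  (accept∈set)
after full input: {1,2,5}  (accept=1 in)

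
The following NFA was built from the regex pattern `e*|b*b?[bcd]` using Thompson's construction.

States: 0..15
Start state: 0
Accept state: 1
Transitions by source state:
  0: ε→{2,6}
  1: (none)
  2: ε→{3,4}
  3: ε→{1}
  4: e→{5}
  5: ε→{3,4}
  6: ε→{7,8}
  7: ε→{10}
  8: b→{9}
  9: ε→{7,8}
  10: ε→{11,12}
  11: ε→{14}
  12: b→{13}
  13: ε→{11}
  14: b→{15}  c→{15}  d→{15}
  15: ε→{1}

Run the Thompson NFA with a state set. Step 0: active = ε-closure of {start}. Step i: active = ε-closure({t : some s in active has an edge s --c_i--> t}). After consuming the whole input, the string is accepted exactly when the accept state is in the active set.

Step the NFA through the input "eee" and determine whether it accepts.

Answer: ACCEPT

Derivation:
start: ε-closure({0}) = {0,1,2,3,4,6,7,8,10,11,12,14}
'e' @ 1: {1,3,4,5}  ✓accept
'e' @ 2: {1,3,4,5}  ✓accept
'e' @ 3: {1,3,4,5}  ✓accept
end set {1,3,4,5} — state 1 in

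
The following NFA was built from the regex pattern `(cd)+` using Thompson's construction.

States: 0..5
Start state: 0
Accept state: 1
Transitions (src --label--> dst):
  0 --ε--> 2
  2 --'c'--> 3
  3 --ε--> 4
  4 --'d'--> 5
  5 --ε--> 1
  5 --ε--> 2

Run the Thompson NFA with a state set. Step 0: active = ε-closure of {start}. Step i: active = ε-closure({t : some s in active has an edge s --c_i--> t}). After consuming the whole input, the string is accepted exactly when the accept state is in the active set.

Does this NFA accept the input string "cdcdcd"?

S₀ = ε-closure({0}) = {0,2}
'c' @ 1: {3,4}
'd' @ 2: {1,2,5}  ✓accept
'c' @ 3: {3,4}
'd' @ 4: {1,2,5}  ✓accept
'c' @ 5: {3,4}
'd' @ 6: {1,2,5}  ✓accept
after full input: {1,2,5}  (accept=1 in)

Answer: ACCEPT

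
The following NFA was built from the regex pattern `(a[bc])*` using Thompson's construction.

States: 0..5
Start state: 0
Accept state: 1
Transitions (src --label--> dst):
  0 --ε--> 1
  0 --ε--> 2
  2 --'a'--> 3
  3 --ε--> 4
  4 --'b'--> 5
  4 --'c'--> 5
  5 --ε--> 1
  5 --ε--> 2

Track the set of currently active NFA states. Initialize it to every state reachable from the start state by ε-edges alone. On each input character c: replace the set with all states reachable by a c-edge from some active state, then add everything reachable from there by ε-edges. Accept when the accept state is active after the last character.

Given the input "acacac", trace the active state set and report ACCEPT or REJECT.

start: ε-closure({0}) = {0,1,2}
'a' @ 1: {3,4}
'c' @ 2: {1,2,5}  (accept∈set)
'a' @ 3: {3,4}
'c' @ 4: {1,2,5}  (accept∈set)
'a' @ 5: {3,4}
'c' @ 6: {1,2,5}  (accept∈set)
final: {1,2,5}; accept 1 in set

Answer: ACCEPT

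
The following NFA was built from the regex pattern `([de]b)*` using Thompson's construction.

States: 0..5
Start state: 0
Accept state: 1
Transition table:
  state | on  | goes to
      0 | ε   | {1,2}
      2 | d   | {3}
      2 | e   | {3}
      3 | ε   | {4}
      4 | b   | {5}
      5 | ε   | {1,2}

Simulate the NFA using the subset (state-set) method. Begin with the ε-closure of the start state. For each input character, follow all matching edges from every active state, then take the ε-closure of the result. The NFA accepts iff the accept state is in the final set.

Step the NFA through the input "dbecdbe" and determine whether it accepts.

Answer: REJECT

Trace:
initial (ε-close {0}): {0,1,2}
'd' @ 1: {3,4}
'b' @ 2: {1,2,5}  [accepting]
'e' @ 3: {3,4}
'c' @ 4: {}  — no active states
rest 'dbe' ignored (set empty)
end set {} — state 1 not in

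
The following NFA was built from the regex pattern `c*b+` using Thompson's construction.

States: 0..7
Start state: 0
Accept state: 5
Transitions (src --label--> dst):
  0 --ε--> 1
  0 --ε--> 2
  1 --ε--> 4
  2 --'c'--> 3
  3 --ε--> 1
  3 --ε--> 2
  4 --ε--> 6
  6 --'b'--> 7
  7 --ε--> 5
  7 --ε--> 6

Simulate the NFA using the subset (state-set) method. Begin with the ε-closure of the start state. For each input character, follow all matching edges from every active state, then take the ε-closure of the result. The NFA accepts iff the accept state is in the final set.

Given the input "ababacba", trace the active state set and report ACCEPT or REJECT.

start: ε-closure({0}) = {0,1,2,4,6}
'a' @ 1: {}  — dead — no transitions
rest 'babacba' ignored (set empty)
final: {}; accept 5 not in set

Answer: REJECT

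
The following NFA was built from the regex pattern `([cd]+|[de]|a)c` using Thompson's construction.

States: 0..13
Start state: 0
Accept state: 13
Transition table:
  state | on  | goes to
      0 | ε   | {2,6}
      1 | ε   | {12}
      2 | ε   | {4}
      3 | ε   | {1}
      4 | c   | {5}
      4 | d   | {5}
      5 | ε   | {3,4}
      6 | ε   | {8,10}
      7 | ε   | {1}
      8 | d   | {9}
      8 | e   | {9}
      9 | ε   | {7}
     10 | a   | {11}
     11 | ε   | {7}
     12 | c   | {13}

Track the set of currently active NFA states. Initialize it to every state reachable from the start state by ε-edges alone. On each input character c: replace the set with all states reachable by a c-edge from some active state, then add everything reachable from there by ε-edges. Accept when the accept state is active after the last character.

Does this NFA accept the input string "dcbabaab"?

initial (ε-close {0}): {0,2,4,6,8,10}
'd' @ 1: {1,3,4,5,7,9,12}
'c' @ 2: {1,3,4,5,12,13}  ✓accept
'b' @ 3: {}  — state set empty
rest 'abaab' ignored (set empty)
end set {} — state 13 not in

Answer: REJECT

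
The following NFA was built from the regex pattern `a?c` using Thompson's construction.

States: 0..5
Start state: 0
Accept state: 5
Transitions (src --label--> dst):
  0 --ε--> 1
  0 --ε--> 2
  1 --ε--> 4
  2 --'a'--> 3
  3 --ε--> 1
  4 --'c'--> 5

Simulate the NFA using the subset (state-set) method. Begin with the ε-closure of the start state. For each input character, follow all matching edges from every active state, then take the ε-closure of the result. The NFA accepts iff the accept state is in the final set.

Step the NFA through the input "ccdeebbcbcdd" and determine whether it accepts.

start: ε-closure({0}) = {0,1,2,4}
'c' @ 1: {5}  (accept∈set)
'c' @ 2: {}  — dead — no transitions
rest 'deebbcbcdd' ignored (set empty)
final: {}; accept 5 not in set

Answer: REJECT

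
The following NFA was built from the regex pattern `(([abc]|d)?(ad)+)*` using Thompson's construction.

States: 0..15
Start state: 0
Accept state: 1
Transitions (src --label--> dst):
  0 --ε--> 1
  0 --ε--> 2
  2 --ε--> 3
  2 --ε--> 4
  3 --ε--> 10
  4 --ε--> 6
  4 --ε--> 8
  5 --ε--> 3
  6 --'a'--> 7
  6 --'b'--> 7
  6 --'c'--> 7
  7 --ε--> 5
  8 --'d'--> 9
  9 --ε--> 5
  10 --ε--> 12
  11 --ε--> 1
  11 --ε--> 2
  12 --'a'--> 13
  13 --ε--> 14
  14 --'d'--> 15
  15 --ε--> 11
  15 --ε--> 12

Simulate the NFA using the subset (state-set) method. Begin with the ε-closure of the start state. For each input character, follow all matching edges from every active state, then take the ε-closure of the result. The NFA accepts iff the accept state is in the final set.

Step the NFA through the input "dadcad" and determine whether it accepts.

initial (ε-close {0}): {0,1,2,3,4,6,8,10,12}
'd' @ 1: {3,5,9,10,12}
'a' @ 2: {13,14}
'd' @ 3: {1,2,3,4,6,8,10,11,12,15}  (accept∈set)
'c' @ 4: {3,5,7,10,12}
'a' @ 5: {13,14}
'd' @ 6: {1,2,3,4,6,8,10,11,12,15}  (accept∈set)
final: {1,2,3,4,6,8,10,11,12,15}; accept 1 in set

Answer: ACCEPT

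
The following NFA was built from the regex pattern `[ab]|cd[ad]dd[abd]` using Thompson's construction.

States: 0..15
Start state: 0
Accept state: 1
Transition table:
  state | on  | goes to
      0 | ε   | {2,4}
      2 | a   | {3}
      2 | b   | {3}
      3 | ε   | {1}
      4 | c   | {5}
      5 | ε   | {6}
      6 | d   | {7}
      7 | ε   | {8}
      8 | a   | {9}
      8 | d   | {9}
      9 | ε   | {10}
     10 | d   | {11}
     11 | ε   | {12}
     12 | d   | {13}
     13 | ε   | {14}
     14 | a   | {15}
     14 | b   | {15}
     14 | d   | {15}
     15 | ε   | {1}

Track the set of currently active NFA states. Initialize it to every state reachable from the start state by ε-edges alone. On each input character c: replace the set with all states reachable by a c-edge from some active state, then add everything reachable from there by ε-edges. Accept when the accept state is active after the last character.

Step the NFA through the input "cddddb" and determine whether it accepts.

initial (ε-close {0}): {0,2,4}
'c' @ 1: {5,6}
'd' @ 2: {7,8}
'd' @ 3: {9,10}
'd' @ 4: {11,12}
'd' @ 5: {13,14}
'b' @ 6: {1,15}  ✓accept
after full input: {1,15}  (accept=1 in)

Answer: ACCEPT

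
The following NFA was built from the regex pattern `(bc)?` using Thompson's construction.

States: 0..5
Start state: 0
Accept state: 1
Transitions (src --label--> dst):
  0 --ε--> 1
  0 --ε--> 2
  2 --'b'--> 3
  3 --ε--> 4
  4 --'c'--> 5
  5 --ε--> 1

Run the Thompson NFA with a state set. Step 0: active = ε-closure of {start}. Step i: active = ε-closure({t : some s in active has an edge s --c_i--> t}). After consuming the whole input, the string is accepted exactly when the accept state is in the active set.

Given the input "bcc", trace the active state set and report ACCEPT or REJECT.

Answer: REJECT

Trace:
start: ε-closure({0}) = {0,1,2}
'b' @ 1: {3,4}
'c' @ 2: {1,5}  (accept∈set)
'c' @ 3: {}  — dead — no transitions
final: {}; accept 1 not in set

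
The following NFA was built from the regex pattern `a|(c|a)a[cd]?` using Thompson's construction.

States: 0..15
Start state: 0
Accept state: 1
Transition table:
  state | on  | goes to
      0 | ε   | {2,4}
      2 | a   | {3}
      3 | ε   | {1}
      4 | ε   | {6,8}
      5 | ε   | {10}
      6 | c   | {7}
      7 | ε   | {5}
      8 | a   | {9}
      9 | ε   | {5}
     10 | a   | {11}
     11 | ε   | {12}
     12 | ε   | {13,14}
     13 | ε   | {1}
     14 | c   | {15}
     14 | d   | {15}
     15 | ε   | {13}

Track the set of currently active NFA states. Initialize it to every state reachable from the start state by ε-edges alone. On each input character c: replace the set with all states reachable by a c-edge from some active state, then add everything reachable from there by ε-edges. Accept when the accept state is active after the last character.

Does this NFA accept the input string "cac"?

Answer: ACCEPT

Trace:
S₀ = ε-closure({0}) = {0,2,4,6,8}
'c' @ 1: {5,7,10}
'a' @ 2: {1,11,12,13,14}  ✓accept
'c' @ 3: {1,13,15}  ✓accept
end set {1,13,15} — state 1 in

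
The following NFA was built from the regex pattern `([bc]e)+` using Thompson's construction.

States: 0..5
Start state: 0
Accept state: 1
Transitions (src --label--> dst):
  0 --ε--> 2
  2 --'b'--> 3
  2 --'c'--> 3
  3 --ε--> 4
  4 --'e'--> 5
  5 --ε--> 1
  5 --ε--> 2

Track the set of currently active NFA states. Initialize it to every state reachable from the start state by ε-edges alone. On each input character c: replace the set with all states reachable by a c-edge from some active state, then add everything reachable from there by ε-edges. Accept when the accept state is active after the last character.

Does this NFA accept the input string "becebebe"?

Answer: ACCEPT

Trace:
start: ε-closure({0}) = {0,2}
'b' @ 1: {3,4}
'e' @ 2: {1,2,5}  (accept∈set)
'c' @ 3: {3,4}
'e' @ 4: {1,2,5}  (accept∈set)
'b' @ 5: {3,4}
'e' @ 6: {1,2,5}  (accept∈set)
'b' @ 7: {3,4}
'e' @ 8: {1,2,5}  (accept∈set)
after full input: {1,2,5}  (accept=1 in)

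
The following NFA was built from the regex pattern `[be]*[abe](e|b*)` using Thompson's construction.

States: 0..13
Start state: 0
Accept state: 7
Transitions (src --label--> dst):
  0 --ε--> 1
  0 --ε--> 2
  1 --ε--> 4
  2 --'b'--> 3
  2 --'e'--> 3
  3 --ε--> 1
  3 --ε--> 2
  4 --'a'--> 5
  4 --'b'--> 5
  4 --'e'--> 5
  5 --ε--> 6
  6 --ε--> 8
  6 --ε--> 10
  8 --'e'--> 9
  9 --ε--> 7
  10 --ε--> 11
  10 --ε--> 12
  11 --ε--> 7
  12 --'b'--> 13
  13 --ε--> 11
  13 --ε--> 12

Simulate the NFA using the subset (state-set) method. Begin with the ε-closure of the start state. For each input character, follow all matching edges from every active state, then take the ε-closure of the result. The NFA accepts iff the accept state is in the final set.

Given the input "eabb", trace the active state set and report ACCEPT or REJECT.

Answer: ACCEPT

Trace:
initial (ε-close {0}): {0,1,2,4}
'e' @ 1: {1,2,3,4,5,6,7,8,10,11,12}  [accepting]
'a' @ 2: {5,6,7,8,10,11,12}  [accepting]
'b' @ 3: {7,11,12,13}  [accepting]
'b' @ 4: {7,11,12,13}  [accepting]
after full input: {7,11,12,13}  (accept=7 in)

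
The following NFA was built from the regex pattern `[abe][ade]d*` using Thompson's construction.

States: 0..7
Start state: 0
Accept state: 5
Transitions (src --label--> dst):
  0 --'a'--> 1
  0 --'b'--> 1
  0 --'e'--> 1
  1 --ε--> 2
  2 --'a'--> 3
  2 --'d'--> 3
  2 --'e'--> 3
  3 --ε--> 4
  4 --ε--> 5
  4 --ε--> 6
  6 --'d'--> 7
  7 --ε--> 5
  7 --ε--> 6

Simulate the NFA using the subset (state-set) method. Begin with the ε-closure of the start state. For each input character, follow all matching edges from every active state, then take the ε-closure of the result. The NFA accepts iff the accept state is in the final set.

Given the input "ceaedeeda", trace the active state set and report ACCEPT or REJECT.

initial (ε-close {0}): {0}
'c' @ 1: {}  — dead — no transitions
rest 'eaedeeda' ignored (set empty)
after full input: {}  (accept=5 not in)

Answer: REJECT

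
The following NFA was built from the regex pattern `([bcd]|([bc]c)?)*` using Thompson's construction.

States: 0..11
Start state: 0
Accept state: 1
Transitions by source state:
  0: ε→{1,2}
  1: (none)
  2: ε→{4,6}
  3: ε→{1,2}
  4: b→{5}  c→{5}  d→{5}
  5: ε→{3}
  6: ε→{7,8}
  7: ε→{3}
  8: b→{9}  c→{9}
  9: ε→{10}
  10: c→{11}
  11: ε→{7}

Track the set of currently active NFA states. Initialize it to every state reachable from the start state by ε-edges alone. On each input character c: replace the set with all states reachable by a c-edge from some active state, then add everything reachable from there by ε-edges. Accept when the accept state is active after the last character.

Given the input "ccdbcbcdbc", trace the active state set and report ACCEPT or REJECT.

Answer: ACCEPT

Steps:
initial (ε-close {0}): {0,1,2,3,4,6,7,8}
'c' @ 1: {1,2,3,4,5,6,7,8,9,10}  ✓accept
'c' @ 2: {1,2,3,4,5,6,7,8,9,10,11}  ✓accept
'd' @ 3: {1,2,3,4,5,6,7,8}  ✓accept
'b' @ 4: {1,2,3,4,5,6,7,8,9,10}  ✓accept
'c' @ 5: {1,2,3,4,5,6,7,8,9,10,11}  ✓accept
'b' @ 6: {1,2,3,4,5,6,7,8,9,10}  ✓accept
'c' @ 7: {1,2,3,4,5,6,7,8,9,10,11}  ✓accept
'd' @ 8: {1,2,3,4,5,6,7,8}  ✓accept
'b' @ 9: {1,2,3,4,5,6,7,8,9,10}  ✓accept
'c' @ 10: {1,2,3,4,5,6,7,8,9,10,11}  ✓accept
final: {1,2,3,4,5,6,7,8,9,10,11}; accept 1 in set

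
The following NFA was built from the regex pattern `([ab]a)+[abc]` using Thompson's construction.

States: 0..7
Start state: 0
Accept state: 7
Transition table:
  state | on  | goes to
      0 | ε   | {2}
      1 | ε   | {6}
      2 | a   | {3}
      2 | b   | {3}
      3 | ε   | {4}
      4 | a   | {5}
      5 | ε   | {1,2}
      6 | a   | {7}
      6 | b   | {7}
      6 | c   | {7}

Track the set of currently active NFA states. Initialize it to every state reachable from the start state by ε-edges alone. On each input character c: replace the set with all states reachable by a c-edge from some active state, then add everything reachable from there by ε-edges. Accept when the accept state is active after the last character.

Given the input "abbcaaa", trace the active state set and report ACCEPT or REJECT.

Answer: REJECT

Steps:
start: ε-closure({0}) = {0,2}
'a' @ 1: {3,4}
'b' @ 2: {}  — state set empty
rest 'bcaaa' ignored (set empty)
end set {} — state 7 not in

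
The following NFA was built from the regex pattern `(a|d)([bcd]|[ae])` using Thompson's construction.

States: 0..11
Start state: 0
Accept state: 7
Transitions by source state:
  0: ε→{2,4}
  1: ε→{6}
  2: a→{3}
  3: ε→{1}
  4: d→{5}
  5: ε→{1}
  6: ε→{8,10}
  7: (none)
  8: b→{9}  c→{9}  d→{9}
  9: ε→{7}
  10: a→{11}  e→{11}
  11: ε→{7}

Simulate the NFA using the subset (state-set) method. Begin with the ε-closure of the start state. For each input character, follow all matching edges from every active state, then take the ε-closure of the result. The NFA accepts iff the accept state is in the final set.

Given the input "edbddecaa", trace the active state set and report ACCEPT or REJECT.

Answer: REJECT

Trace:
S₀ = ε-closure({0}) = {0,2,4}
'e' @ 1: {}  — no active states
rest 'dbddecaa' ignored (set empty)
final: {}; accept 7 not in set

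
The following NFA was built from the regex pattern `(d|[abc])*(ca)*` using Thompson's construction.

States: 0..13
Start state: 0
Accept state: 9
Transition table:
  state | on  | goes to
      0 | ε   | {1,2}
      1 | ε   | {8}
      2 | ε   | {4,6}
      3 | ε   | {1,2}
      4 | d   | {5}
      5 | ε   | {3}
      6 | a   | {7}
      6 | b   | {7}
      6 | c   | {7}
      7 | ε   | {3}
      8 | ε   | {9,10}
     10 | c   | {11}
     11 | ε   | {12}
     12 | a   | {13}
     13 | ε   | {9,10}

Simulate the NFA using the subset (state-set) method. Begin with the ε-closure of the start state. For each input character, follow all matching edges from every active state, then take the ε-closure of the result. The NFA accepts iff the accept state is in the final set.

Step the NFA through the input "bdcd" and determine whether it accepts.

Answer: ACCEPT

Derivation:
initial (ε-close {0}): {0,1,2,4,6,8,9,10}
'b' @ 1: {1,2,3,4,6,7,8,9,10}  (accept∈set)
'd' @ 2: {1,2,3,4,5,6,8,9,10}  (accept∈set)
'c' @ 3: {1,2,3,4,6,7,8,9,10,11,12}  (accept∈set)
'd' @ 4: {1,2,3,4,5,6,8,9,10}  (accept∈set)
end set {1,2,3,4,5,6,8,9,10} — state 9 in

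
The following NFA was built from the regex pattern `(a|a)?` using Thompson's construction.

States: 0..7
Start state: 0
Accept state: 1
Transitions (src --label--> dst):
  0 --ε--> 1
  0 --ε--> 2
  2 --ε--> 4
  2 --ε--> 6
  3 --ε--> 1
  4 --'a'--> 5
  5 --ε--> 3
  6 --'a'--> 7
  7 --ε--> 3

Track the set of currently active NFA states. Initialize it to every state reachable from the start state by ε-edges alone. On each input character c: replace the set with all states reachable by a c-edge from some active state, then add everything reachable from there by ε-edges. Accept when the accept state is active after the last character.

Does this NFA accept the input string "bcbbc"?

Answer: REJECT

Derivation:
start: ε-closure({0}) = {0,1,2,4,6}
'b' @ 1: {}  — state set empty
rest 'cbbc' ignored (set empty)
final: {}; accept 1 not in set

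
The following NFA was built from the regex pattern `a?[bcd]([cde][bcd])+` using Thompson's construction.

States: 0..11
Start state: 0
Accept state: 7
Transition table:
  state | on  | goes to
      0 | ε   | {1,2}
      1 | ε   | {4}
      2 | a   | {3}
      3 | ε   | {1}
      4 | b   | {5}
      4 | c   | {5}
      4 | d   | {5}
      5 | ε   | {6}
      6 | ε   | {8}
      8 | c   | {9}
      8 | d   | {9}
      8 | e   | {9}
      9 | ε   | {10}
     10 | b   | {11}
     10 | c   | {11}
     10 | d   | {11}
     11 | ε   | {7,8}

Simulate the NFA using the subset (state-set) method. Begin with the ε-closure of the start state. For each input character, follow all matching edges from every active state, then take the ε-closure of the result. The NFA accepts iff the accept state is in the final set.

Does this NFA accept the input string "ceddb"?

initial (ε-close {0}): {0,1,2,4}
'c' @ 1: {5,6,8}
'e' @ 2: {9,10}
'd' @ 3: {7,8,11}  ✓accept
'd' @ 4: {9,10}
'b' @ 5: {7,8,11}  ✓accept
end set {7,8,11} — state 7 in

Answer: ACCEPT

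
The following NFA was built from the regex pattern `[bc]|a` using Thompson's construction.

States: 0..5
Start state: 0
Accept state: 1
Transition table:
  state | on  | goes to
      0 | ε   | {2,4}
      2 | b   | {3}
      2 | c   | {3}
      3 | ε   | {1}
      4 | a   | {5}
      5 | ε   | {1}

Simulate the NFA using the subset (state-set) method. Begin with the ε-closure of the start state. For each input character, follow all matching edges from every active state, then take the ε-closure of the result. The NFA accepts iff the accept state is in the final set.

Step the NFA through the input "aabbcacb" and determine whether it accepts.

S₀ = ε-closure({0}) = {0,2,4}
'a' @ 1: {1,5}  (accept∈set)
'a' @ 2: {}  — state set empty
rest 'bbcacb' ignored (set empty)
end set {} — state 1 not in

Answer: REJECT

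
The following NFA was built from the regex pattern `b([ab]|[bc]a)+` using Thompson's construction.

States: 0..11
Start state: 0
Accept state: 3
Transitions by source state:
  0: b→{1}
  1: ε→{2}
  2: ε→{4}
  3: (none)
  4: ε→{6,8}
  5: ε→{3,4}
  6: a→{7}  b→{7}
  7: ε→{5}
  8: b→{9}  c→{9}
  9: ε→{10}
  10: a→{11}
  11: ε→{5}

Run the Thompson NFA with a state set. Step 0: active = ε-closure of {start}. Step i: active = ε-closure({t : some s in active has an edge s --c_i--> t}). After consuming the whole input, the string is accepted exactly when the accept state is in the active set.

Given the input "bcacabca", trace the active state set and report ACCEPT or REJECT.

start: ε-closure({0}) = {0}
'b' @ 1: {1,2,4,6,8}
'c' @ 2: {9,10}
'a' @ 3: {3,4,5,6,8,11}  (accept∈set)
'c' @ 4: {9,10}
'a' @ 5: {3,4,5,6,8,11}  (accept∈set)
'b' @ 6: {3,4,5,6,7,8,9,10}  (accept∈set)
'c' @ 7: {9,10}
'a' @ 8: {3,4,5,6,8,11}  (accept∈set)
end set {3,4,5,6,8,11} — state 3 in

Answer: ACCEPT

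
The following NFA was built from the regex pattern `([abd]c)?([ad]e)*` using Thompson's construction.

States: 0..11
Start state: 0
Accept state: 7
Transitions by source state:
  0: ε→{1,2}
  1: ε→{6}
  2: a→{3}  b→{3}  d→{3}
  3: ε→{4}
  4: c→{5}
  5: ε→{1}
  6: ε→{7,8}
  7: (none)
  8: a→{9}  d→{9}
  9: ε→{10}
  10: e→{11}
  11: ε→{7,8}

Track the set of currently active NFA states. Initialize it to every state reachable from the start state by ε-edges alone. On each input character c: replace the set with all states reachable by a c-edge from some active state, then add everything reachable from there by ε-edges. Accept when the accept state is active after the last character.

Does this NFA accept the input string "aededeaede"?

Answer: ACCEPT

Derivation:
start: ε-closure({0}) = {0,1,2,6,7,8}
'a' @ 1: {3,4,9,10}
'e' @ 2: {7,8,11}  ✓accept
'd' @ 3: {9,10}
'e' @ 4: {7,8,11}  ✓accept
'd' @ 5: {9,10}
'e' @ 6: {7,8,11}  ✓accept
'a' @ 7: {9,10}
'e' @ 8: {7,8,11}  ✓accept
'd' @ 9: {9,10}
'e' @ 10: {7,8,11}  ✓accept
final: {7,8,11}; accept 7 in set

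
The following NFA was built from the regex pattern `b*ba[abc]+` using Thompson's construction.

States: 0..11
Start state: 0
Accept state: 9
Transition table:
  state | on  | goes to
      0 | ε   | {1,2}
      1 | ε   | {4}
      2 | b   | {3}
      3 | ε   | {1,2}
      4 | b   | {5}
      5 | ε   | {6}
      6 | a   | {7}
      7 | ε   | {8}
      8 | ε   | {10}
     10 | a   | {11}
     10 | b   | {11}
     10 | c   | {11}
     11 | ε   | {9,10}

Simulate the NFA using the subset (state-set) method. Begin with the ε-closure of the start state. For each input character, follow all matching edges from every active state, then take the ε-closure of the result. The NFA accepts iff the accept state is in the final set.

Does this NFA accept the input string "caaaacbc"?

S₀ = ε-closure({0}) = {0,1,2,4}
'c' @ 1: {}  — state set empty
rest 'aaaacbc' ignored (set empty)
final: {}; accept 9 not in set

Answer: REJECT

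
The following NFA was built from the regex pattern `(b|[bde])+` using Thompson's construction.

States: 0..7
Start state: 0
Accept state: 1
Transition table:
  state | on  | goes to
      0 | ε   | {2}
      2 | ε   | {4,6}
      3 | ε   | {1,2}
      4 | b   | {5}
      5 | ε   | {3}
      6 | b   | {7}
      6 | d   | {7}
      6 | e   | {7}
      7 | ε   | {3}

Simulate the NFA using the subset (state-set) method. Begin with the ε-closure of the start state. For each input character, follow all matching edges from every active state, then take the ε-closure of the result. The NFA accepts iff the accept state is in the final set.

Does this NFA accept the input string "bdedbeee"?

Answer: ACCEPT

Derivation:
start: ε-closure({0}) = {0,2,4,6}
'b' @ 1: {1,2,3,4,5,6,7}  (accept∈set)
'd' @ 2: {1,2,3,4,6,7}  (accept∈set)
'e' @ 3: {1,2,3,4,6,7}  (accept∈set)
'd' @ 4: {1,2,3,4,6,7}  (accept∈set)
'b' @ 5: {1,2,3,4,5,6,7}  (accept∈set)
'e' @ 6: {1,2,3,4,6,7}  (accept∈set)
'e' @ 7: {1,2,3,4,6,7}  (accept∈set)
'e' @ 8: {1,2,3,4,6,7}  (accept∈set)
final: {1,2,3,4,6,7}; accept 1 in set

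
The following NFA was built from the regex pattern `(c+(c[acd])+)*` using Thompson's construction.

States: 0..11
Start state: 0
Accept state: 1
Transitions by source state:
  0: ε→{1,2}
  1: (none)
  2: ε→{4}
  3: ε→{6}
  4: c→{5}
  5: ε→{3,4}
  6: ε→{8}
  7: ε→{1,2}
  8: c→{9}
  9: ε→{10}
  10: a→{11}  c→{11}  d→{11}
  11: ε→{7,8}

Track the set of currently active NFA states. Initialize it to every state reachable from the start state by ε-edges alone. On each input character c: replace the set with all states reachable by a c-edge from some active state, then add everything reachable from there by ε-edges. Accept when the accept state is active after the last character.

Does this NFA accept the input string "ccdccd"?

S₀ = ε-closure({0}) = {0,1,2,4}
'c' @ 1: {3,4,5,6,8}
'c' @ 2: {3,4,5,6,8,9,10}
'd' @ 3: {1,2,4,7,8,11}  (accept∈set)
'c' @ 4: {3,4,5,6,8,9,10}
'c' @ 5: {1,2,3,4,5,6,7,8,9,10,11}  (accept∈set)
'd' @ 6: {1,2,4,7,8,11}  (accept∈set)
end set {1,2,4,7,8,11} — state 1 in

Answer: ACCEPT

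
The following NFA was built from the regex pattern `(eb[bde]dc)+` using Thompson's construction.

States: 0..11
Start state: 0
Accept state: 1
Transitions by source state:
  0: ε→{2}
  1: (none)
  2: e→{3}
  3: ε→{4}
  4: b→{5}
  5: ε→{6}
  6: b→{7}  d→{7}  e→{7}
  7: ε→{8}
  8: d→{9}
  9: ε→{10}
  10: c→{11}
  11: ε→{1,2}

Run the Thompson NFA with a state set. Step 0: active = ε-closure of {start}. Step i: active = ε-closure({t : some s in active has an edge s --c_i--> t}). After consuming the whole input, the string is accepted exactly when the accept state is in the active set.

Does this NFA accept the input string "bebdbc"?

Answer: REJECT

Trace:
start: ε-closure({0}) = {0,2}
'b' @ 1: {}  — no active states
rest 'ebdbc' ignored (set empty)
end set {} — state 1 not in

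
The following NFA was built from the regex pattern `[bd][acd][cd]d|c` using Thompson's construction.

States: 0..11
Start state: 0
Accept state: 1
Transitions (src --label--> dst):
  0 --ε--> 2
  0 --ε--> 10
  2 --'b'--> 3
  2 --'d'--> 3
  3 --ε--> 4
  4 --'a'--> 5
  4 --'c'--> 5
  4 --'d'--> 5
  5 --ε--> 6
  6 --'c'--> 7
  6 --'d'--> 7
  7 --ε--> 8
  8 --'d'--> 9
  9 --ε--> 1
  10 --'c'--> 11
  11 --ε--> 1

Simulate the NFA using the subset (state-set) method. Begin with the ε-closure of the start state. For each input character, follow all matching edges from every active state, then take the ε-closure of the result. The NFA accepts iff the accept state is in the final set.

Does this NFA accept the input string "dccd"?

S₀ = ε-closure({0}) = {0,2,10}
'd' @ 1: {3,4}
'c' @ 2: {5,6}
'c' @ 3: {7,8}
'd' @ 4: {1,9}  (accept∈set)
final: {1,9}; accept 1 in set

Answer: ACCEPT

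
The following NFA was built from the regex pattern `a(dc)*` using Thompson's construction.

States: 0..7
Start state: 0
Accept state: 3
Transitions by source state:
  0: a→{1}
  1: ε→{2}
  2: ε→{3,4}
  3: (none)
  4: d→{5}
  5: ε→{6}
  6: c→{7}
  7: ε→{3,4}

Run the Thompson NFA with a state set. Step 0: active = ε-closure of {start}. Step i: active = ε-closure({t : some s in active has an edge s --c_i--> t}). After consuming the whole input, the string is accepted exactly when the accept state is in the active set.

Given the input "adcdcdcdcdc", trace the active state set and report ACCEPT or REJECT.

start: ε-closure({0}) = {0}
'a' @ 1: {1,2,3,4}  [accepting]
'd' @ 2: {5,6}
'c' @ 3: {3,4,7}  [accepting]
'd' @ 4: {5,6}
'c' @ 5: {3,4,7}  [accepting]
'd' @ 6: {5,6}
'c' @ 7: {3,4,7}  [accepting]
'd' @ 8: {5,6}
'c' @ 9: {3,4,7}  [accepting]
'd' @ 10: {5,6}
'c' @ 11: {3,4,7}  [accepting]
after full input: {3,4,7}  (accept=3 in)

Answer: ACCEPT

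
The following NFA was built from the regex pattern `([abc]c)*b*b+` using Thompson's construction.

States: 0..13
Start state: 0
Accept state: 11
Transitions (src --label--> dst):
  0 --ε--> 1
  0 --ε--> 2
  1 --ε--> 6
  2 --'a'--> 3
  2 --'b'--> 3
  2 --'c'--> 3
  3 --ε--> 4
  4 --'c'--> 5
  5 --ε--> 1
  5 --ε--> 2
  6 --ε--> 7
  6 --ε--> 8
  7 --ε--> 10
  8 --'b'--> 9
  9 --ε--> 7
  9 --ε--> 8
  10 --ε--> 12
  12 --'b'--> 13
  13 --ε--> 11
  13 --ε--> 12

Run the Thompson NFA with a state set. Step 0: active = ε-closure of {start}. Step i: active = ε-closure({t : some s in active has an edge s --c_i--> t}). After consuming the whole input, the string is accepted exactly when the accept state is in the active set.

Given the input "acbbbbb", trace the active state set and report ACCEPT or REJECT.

initial (ε-close {0}): {0,1,2,6,7,8,10,12}
'a' @ 1: {3,4}
'c' @ 2: {1,2,5,6,7,8,10,12}
'b' @ 3: {3,4,7,8,9,10,11,12,13}  [accepting]
'b' @ 4: {7,8,9,10,11,12,13}  [accepting]
'b' @ 5: {7,8,9,10,11,12,13}  [accepting]
'b' @ 6: {7,8,9,10,11,12,13}  [accepting]
'b' @ 7: {7,8,9,10,11,12,13}  [accepting]
final: {7,8,9,10,11,12,13}; accept 11 in set

Answer: ACCEPT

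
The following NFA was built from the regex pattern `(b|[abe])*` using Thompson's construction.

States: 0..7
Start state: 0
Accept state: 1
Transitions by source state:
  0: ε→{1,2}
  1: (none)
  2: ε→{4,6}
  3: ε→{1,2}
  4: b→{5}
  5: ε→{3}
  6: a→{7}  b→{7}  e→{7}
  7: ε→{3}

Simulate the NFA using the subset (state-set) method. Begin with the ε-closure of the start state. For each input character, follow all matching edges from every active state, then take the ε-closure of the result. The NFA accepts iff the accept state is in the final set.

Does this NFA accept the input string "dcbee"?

start: ε-closure({0}) = {0,1,2,4,6}
'd' @ 1: {}  — state set empty
rest 'cbee' ignored (set empty)
final: {}; accept 1 not in set

Answer: REJECT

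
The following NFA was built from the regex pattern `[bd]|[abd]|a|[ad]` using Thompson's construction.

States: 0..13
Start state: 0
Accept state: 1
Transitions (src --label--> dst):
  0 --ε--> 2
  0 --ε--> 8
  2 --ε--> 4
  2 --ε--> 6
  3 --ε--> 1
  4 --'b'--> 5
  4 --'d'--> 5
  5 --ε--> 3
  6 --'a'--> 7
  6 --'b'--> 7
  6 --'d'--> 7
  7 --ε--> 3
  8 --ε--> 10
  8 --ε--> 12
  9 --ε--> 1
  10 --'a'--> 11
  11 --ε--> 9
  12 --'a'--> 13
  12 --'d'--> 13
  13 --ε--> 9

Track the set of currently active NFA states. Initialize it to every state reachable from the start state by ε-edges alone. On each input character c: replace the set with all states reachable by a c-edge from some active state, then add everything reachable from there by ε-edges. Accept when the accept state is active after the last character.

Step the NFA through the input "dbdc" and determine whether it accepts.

Answer: REJECT

Trace:
start: ε-closure({0}) = {0,2,4,6,8,10,12}
'd' @ 1: {1,3,5,7,9,13}  [accepting]
'b' @ 2: {}  — dead — no transitions
rest 'dc' ignored (set empty)
end set {} — state 1 not in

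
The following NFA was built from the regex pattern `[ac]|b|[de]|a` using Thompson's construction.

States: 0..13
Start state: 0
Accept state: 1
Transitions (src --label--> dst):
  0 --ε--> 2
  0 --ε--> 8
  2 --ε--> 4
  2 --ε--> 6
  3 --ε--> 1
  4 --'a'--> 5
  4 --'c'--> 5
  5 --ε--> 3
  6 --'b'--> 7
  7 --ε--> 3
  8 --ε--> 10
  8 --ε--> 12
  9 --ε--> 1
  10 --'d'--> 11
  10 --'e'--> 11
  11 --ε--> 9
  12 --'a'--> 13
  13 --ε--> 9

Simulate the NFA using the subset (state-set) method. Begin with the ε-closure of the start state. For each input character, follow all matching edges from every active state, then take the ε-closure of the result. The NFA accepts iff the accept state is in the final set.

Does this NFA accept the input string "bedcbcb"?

S₀ = ε-closure({0}) = {0,2,4,6,8,10,12}
'b' @ 1: {1,3,7}  [accepting]
'e' @ 2: {}  — no active states
rest 'dcbcb' ignored (set empty)
after full input: {}  (accept=1 not in)

Answer: REJECT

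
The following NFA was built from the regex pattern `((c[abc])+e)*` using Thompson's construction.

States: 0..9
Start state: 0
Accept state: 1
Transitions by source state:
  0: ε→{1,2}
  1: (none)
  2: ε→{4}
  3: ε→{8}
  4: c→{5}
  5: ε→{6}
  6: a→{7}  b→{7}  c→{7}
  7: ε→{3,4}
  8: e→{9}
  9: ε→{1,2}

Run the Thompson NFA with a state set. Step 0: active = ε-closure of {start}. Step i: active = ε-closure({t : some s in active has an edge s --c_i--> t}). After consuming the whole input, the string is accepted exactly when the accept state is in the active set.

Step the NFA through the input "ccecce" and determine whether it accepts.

start: ε-closure({0}) = {0,1,2,4}
'c' @ 1: {5,6}
'c' @ 2: {3,4,7,8}
'e' @ 3: {1,2,4,9}  ✓accept
'c' @ 4: {5,6}
'c' @ 5: {3,4,7,8}
'e' @ 6: {1,2,4,9}  ✓accept
end set {1,2,4,9} — state 1 in

Answer: ACCEPT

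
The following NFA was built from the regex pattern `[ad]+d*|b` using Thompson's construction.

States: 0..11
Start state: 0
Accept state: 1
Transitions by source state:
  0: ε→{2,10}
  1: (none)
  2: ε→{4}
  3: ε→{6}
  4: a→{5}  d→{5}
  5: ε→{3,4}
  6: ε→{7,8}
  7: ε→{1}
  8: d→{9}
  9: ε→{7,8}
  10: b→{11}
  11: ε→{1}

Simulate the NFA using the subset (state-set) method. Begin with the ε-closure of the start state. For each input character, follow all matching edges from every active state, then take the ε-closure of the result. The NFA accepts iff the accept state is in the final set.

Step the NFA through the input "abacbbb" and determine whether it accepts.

Answer: REJECT

Derivation:
start: ε-closure({0}) = {0,2,4,10}
'a' @ 1: {1,3,4,5,6,7,8}  ✓accept
'b' @ 2: {}  — state set empty
rest 'acbbb' ignored (set empty)
after full input: {}  (accept=1 not in)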